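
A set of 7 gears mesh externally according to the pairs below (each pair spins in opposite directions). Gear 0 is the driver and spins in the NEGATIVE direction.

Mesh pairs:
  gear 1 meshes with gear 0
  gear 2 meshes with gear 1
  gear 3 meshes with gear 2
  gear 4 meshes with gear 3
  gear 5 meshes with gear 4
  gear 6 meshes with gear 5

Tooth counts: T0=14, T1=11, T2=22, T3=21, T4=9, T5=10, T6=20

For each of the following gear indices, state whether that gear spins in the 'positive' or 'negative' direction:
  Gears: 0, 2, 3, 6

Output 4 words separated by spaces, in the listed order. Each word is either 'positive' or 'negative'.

Gear 0 (driver): negative (depth 0)
  gear 1: meshes with gear 0 -> depth 1 -> positive (opposite of gear 0)
  gear 2: meshes with gear 1 -> depth 2 -> negative (opposite of gear 1)
  gear 3: meshes with gear 2 -> depth 3 -> positive (opposite of gear 2)
  gear 4: meshes with gear 3 -> depth 4 -> negative (opposite of gear 3)
  gear 5: meshes with gear 4 -> depth 5 -> positive (opposite of gear 4)
  gear 6: meshes with gear 5 -> depth 6 -> negative (opposite of gear 5)
Queried indices 0, 2, 3, 6 -> negative, negative, positive, negative

Answer: negative negative positive negative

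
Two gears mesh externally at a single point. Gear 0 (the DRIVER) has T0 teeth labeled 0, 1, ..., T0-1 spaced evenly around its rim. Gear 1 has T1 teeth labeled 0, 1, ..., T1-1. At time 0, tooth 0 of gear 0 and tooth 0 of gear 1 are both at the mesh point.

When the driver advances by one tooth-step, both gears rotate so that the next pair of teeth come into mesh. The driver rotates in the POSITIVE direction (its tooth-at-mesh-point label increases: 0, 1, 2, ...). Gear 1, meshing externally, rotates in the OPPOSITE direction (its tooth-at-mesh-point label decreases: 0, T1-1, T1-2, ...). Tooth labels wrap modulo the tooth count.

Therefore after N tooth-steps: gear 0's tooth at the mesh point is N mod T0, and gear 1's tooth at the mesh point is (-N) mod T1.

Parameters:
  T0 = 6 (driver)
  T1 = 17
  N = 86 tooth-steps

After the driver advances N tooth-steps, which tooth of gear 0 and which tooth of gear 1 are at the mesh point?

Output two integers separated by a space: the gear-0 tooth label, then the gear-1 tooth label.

Answer: 2 16

Derivation:
Gear 0 (driver, T0=6): tooth at mesh = N mod T0
  86 = 14 * 6 + 2, so 86 mod 6 = 2
  gear 0 tooth = 2
Gear 1 (driven, T1=17): tooth at mesh = (-N) mod T1
  86 = 5 * 17 + 1, so 86 mod 17 = 1
  (-86) mod 17 = (-1) mod 17 = 17 - 1 = 16
Mesh after 86 steps: gear-0 tooth 2 meets gear-1 tooth 16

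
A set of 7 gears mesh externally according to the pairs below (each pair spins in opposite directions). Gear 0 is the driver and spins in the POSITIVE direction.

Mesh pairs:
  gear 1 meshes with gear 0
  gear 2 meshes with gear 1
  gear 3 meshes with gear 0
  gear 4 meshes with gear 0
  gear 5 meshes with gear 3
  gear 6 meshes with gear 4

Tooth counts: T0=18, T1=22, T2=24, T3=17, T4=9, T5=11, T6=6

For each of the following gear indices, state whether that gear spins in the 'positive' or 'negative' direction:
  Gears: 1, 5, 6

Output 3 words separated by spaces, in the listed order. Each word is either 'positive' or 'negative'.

Answer: negative positive positive

Derivation:
Gear 0 (driver): positive (depth 0)
  gear 1: meshes with gear 0 -> depth 1 -> negative (opposite of gear 0)
  gear 2: meshes with gear 1 -> depth 2 -> positive (opposite of gear 1)
  gear 3: meshes with gear 0 -> depth 1 -> negative (opposite of gear 0)
  gear 4: meshes with gear 0 -> depth 1 -> negative (opposite of gear 0)
  gear 5: meshes with gear 3 -> depth 2 -> positive (opposite of gear 3)
  gear 6: meshes with gear 4 -> depth 2 -> positive (opposite of gear 4)
Queried indices 1, 5, 6 -> negative, positive, positive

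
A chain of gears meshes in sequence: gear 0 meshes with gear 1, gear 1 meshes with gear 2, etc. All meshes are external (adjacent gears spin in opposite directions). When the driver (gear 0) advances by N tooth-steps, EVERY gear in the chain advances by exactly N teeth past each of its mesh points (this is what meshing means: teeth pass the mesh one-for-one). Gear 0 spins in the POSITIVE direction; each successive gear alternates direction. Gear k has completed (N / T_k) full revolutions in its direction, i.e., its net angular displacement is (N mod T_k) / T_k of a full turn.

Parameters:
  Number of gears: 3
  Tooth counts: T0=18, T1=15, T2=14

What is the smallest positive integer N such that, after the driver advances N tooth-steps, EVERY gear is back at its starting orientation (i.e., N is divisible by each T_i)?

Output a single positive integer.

Answer: 630

Derivation:
Gear k returns to start when N is a multiple of T_k.
All gears at start simultaneously when N is a common multiple of [18, 15, 14]; the smallest such N is lcm(18, 15, 14).
Start: lcm = T0 = 18
Fold in T1=15: gcd(18, 15) = 3; lcm(18, 15) = 18 * 15 / 3 = 270 / 3 = 90
Fold in T2=14: gcd(90, 14) = 2; lcm(90, 14) = 90 * 14 / 2 = 1260 / 2 = 630
Full cycle length = 630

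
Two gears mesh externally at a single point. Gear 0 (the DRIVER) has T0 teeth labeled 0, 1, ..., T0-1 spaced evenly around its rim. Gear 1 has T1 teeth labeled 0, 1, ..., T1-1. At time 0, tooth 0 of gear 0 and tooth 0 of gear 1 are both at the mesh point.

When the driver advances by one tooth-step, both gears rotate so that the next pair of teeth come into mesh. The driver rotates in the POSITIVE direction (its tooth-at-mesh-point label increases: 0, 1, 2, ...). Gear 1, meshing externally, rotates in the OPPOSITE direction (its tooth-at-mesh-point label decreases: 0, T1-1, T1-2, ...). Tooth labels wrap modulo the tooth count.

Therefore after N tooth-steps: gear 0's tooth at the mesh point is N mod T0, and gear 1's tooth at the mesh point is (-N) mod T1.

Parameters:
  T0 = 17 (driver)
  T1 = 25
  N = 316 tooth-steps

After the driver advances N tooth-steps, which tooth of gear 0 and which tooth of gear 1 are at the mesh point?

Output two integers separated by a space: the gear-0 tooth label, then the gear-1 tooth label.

Answer: 10 9

Derivation:
Gear 0 (driver, T0=17): tooth at mesh = N mod T0
  316 = 18 * 17 + 10, so 316 mod 17 = 10
  gear 0 tooth = 10
Gear 1 (driven, T1=25): tooth at mesh = (-N) mod T1
  316 = 12 * 25 + 16, so 316 mod 25 = 16
  (-316) mod 25 = (-16) mod 25 = 25 - 16 = 9
Mesh after 316 steps: gear-0 tooth 10 meets gear-1 tooth 9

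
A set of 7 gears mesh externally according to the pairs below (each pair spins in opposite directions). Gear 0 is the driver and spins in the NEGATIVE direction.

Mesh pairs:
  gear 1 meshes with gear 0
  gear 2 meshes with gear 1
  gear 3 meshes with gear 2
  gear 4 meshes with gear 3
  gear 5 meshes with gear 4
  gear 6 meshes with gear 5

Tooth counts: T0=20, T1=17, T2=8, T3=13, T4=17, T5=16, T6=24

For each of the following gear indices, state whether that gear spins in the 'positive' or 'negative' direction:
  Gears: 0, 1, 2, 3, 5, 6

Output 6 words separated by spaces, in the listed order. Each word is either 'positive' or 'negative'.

Gear 0 (driver): negative (depth 0)
  gear 1: meshes with gear 0 -> depth 1 -> positive (opposite of gear 0)
  gear 2: meshes with gear 1 -> depth 2 -> negative (opposite of gear 1)
  gear 3: meshes with gear 2 -> depth 3 -> positive (opposite of gear 2)
  gear 4: meshes with gear 3 -> depth 4 -> negative (opposite of gear 3)
  gear 5: meshes with gear 4 -> depth 5 -> positive (opposite of gear 4)
  gear 6: meshes with gear 5 -> depth 6 -> negative (opposite of gear 5)
Queried indices 0, 1, 2, 3, 5, 6 -> negative, positive, negative, positive, positive, negative

Answer: negative positive negative positive positive negative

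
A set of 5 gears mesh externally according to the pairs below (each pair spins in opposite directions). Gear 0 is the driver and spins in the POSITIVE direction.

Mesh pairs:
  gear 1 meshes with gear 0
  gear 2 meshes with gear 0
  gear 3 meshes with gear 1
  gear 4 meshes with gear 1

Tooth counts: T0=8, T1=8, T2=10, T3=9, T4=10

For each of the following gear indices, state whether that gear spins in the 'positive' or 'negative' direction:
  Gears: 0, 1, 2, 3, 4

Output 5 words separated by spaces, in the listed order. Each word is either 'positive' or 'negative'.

Answer: positive negative negative positive positive

Derivation:
Gear 0 (driver): positive (depth 0)
  gear 1: meshes with gear 0 -> depth 1 -> negative (opposite of gear 0)
  gear 2: meshes with gear 0 -> depth 1 -> negative (opposite of gear 0)
  gear 3: meshes with gear 1 -> depth 2 -> positive (opposite of gear 1)
  gear 4: meshes with gear 1 -> depth 2 -> positive (opposite of gear 1)
Queried indices 0, 1, 2, 3, 4 -> positive, negative, negative, positive, positive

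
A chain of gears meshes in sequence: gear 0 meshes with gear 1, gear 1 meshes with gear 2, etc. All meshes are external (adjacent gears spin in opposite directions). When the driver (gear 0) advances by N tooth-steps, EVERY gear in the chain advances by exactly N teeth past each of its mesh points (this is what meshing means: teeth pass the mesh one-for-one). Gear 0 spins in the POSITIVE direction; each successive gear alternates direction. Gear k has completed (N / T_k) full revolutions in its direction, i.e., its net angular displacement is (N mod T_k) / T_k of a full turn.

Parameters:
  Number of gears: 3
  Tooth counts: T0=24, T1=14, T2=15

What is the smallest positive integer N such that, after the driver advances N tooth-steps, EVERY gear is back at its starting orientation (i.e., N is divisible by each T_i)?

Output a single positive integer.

Gear k returns to start when N is a multiple of T_k.
All gears at start simultaneously when N is a common multiple of [24, 14, 15]; the smallest such N is lcm(24, 14, 15).
Start: lcm = T0 = 24
Fold in T1=14: gcd(24, 14) = 2; lcm(24, 14) = 24 * 14 / 2 = 336 / 2 = 168
Fold in T2=15: gcd(168, 15) = 3; lcm(168, 15) = 168 * 15 / 3 = 2520 / 3 = 840
Full cycle length = 840

Answer: 840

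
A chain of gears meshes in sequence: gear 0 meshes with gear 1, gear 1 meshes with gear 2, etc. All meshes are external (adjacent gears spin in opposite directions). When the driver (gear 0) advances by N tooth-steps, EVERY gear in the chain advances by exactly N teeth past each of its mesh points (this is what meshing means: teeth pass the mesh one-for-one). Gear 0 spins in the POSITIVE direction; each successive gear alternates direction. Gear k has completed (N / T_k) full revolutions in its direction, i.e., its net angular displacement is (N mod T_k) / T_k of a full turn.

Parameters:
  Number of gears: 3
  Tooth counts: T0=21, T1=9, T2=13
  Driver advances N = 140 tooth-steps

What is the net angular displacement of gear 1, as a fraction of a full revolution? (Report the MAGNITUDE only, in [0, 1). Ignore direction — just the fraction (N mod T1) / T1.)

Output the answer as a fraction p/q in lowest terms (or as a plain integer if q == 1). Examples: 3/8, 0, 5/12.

Answer: 5/9

Derivation:
Chain of 3 gears, tooth counts: [21, 9, 13]
  gear 0: T0=21, direction=positive, advance = 140 mod 21 = 14 teeth = 14/21 turn
  gear 1: T1=9, direction=negative, advance = 140 mod 9 = 5 teeth = 5/9 turn
  gear 2: T2=13, direction=positive, advance = 140 mod 13 = 10 teeth = 10/13 turn
Gear 1: 140 mod 9 = 5
Fraction = 5 / 9 = 5/9 (gcd(5,9)=1) = 5/9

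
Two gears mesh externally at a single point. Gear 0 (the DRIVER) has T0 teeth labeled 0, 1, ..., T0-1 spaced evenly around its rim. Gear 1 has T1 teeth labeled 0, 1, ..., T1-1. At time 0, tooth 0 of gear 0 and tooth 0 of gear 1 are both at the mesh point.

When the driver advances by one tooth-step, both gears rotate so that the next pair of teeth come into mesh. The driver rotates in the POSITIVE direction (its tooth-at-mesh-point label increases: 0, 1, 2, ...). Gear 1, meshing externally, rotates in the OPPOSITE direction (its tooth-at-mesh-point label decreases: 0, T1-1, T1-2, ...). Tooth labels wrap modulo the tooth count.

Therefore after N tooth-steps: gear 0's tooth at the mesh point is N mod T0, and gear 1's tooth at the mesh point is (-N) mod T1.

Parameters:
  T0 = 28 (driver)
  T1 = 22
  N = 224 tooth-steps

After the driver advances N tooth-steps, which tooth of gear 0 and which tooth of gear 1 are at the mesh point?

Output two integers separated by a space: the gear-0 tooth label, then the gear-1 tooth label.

Answer: 0 18

Derivation:
Gear 0 (driver, T0=28): tooth at mesh = N mod T0
  224 = 8 * 28 + 0, so 224 mod 28 = 0
  gear 0 tooth = 0
Gear 1 (driven, T1=22): tooth at mesh = (-N) mod T1
  224 = 10 * 22 + 4, so 224 mod 22 = 4
  (-224) mod 22 = (-4) mod 22 = 22 - 4 = 18
Mesh after 224 steps: gear-0 tooth 0 meets gear-1 tooth 18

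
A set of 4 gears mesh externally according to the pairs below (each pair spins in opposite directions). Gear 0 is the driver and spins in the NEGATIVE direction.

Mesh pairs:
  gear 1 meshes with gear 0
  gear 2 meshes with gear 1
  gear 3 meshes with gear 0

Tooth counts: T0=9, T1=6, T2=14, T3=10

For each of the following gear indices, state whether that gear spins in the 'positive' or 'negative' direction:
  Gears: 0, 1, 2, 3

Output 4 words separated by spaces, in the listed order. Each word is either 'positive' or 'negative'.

Answer: negative positive negative positive

Derivation:
Gear 0 (driver): negative (depth 0)
  gear 1: meshes with gear 0 -> depth 1 -> positive (opposite of gear 0)
  gear 2: meshes with gear 1 -> depth 2 -> negative (opposite of gear 1)
  gear 3: meshes with gear 0 -> depth 1 -> positive (opposite of gear 0)
Queried indices 0, 1, 2, 3 -> negative, positive, negative, positive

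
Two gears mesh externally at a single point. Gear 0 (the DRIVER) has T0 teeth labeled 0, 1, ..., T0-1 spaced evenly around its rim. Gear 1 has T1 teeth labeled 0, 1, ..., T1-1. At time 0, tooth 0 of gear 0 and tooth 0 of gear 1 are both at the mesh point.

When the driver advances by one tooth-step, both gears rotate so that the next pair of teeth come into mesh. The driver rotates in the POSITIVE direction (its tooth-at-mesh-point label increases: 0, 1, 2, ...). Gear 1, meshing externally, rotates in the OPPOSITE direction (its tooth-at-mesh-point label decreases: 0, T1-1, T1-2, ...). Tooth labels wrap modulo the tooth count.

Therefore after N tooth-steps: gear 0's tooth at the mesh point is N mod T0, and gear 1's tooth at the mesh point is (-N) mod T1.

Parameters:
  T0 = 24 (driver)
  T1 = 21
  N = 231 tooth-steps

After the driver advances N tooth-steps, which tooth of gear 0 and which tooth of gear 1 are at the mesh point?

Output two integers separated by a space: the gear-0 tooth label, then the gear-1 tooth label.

Gear 0 (driver, T0=24): tooth at mesh = N mod T0
  231 = 9 * 24 + 15, so 231 mod 24 = 15
  gear 0 tooth = 15
Gear 1 (driven, T1=21): tooth at mesh = (-N) mod T1
  231 = 11 * 21 + 0, so 231 mod 21 = 0
  (-231) mod 21 = 0
Mesh after 231 steps: gear-0 tooth 15 meets gear-1 tooth 0

Answer: 15 0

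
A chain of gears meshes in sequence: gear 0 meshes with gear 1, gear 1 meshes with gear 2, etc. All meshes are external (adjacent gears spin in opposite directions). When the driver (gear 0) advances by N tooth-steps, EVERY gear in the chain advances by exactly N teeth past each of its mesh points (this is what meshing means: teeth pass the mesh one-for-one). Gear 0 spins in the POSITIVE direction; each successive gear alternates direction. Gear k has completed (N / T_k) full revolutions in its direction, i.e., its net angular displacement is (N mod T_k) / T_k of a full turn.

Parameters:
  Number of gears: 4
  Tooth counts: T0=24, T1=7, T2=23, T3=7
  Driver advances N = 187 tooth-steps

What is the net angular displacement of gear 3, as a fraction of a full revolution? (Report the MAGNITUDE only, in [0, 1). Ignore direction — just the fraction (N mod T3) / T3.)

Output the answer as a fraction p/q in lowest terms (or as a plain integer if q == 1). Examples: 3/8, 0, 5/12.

Answer: 5/7

Derivation:
Chain of 4 gears, tooth counts: [24, 7, 23, 7]
  gear 0: T0=24, direction=positive, advance = 187 mod 24 = 19 teeth = 19/24 turn
  gear 1: T1=7, direction=negative, advance = 187 mod 7 = 5 teeth = 5/7 turn
  gear 2: T2=23, direction=positive, advance = 187 mod 23 = 3 teeth = 3/23 turn
  gear 3: T3=7, direction=negative, advance = 187 mod 7 = 5 teeth = 5/7 turn
Gear 3: 187 mod 7 = 5
Fraction = 5 / 7 = 5/7 (gcd(5,7)=1) = 5/7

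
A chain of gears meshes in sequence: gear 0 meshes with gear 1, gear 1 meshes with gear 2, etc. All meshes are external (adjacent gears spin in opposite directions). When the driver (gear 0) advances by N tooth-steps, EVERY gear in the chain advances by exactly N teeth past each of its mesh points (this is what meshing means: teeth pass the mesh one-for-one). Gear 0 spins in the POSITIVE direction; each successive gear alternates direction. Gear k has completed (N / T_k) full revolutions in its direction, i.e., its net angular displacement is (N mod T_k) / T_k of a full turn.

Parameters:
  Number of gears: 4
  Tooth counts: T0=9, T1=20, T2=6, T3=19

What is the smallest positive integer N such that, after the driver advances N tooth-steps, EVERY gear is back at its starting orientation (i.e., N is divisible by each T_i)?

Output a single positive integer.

Gear k returns to start when N is a multiple of T_k.
All gears at start simultaneously when N is a common multiple of [9, 20, 6, 19]; the smallest such N is lcm(9, 20, 6, 19).
Start: lcm = T0 = 9
Fold in T1=20: gcd(9, 20) = 1; lcm(9, 20) = 9 * 20 / 1 = 180 / 1 = 180
Fold in T2=6: gcd(180, 6) = 6; lcm(180, 6) = 180 * 6 / 6 = 1080 / 6 = 180
Fold in T3=19: gcd(180, 19) = 1; lcm(180, 19) = 180 * 19 / 1 = 3420 / 1 = 3420
Full cycle length = 3420

Answer: 3420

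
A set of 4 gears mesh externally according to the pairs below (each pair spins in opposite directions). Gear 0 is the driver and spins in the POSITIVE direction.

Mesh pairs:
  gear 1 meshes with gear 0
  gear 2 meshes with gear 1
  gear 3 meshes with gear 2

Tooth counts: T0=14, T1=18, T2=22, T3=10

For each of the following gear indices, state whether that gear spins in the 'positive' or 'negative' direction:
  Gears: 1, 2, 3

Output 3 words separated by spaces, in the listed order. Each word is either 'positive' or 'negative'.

Gear 0 (driver): positive (depth 0)
  gear 1: meshes with gear 0 -> depth 1 -> negative (opposite of gear 0)
  gear 2: meshes with gear 1 -> depth 2 -> positive (opposite of gear 1)
  gear 3: meshes with gear 2 -> depth 3 -> negative (opposite of gear 2)
Queried indices 1, 2, 3 -> negative, positive, negative

Answer: negative positive negative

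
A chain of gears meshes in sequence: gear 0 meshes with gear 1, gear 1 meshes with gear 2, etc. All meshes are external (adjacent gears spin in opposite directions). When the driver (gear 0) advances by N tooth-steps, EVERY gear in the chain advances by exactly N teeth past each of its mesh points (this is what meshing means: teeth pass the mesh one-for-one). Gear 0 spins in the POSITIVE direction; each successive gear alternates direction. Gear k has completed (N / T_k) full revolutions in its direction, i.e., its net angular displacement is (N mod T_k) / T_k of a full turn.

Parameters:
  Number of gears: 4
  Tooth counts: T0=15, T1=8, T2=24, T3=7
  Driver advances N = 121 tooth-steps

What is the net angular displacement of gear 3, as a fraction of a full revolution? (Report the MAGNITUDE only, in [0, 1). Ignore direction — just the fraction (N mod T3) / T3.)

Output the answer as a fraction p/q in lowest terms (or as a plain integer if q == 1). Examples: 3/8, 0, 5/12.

Answer: 2/7

Derivation:
Chain of 4 gears, tooth counts: [15, 8, 24, 7]
  gear 0: T0=15, direction=positive, advance = 121 mod 15 = 1 teeth = 1/15 turn
  gear 1: T1=8, direction=negative, advance = 121 mod 8 = 1 teeth = 1/8 turn
  gear 2: T2=24, direction=positive, advance = 121 mod 24 = 1 teeth = 1/24 turn
  gear 3: T3=7, direction=negative, advance = 121 mod 7 = 2 teeth = 2/7 turn
Gear 3: 121 mod 7 = 2
Fraction = 2 / 7 = 2/7 (gcd(2,7)=1) = 2/7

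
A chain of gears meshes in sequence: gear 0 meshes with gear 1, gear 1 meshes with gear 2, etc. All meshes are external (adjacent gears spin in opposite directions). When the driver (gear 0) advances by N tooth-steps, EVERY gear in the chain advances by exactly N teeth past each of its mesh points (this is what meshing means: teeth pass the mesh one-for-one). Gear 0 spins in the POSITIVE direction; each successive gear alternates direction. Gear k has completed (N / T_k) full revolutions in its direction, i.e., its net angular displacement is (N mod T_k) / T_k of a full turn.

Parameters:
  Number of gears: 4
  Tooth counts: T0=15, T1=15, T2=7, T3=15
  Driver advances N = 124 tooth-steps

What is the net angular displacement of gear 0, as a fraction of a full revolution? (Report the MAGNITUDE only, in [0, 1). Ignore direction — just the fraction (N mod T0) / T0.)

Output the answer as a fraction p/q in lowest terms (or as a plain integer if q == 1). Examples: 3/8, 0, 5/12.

Answer: 4/15

Derivation:
Chain of 4 gears, tooth counts: [15, 15, 7, 15]
  gear 0: T0=15, direction=positive, advance = 124 mod 15 = 4 teeth = 4/15 turn
  gear 1: T1=15, direction=negative, advance = 124 mod 15 = 4 teeth = 4/15 turn
  gear 2: T2=7, direction=positive, advance = 124 mod 7 = 5 teeth = 5/7 turn
  gear 3: T3=15, direction=negative, advance = 124 mod 15 = 4 teeth = 4/15 turn
Gear 0: 124 mod 15 = 4
Fraction = 4 / 15 = 4/15 (gcd(4,15)=1) = 4/15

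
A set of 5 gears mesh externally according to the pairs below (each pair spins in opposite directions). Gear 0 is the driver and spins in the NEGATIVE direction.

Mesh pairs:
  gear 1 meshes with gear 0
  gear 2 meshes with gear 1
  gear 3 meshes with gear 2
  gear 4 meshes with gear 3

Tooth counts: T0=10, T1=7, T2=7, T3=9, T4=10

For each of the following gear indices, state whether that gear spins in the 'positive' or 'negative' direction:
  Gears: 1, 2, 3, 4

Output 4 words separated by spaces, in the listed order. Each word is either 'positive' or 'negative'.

Gear 0 (driver): negative (depth 0)
  gear 1: meshes with gear 0 -> depth 1 -> positive (opposite of gear 0)
  gear 2: meshes with gear 1 -> depth 2 -> negative (opposite of gear 1)
  gear 3: meshes with gear 2 -> depth 3 -> positive (opposite of gear 2)
  gear 4: meshes with gear 3 -> depth 4 -> negative (opposite of gear 3)
Queried indices 1, 2, 3, 4 -> positive, negative, positive, negative

Answer: positive negative positive negative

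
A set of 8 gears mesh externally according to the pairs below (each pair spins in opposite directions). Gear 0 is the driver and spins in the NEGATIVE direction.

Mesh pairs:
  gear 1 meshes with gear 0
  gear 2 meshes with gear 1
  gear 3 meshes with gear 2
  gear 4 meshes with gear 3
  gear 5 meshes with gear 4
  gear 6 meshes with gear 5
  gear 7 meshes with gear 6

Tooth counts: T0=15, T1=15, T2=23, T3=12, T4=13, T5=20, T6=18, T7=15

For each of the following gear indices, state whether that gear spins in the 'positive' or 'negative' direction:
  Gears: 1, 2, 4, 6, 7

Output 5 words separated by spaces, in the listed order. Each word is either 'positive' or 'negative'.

Answer: positive negative negative negative positive

Derivation:
Gear 0 (driver): negative (depth 0)
  gear 1: meshes with gear 0 -> depth 1 -> positive (opposite of gear 0)
  gear 2: meshes with gear 1 -> depth 2 -> negative (opposite of gear 1)
  gear 3: meshes with gear 2 -> depth 3 -> positive (opposite of gear 2)
  gear 4: meshes with gear 3 -> depth 4 -> negative (opposite of gear 3)
  gear 5: meshes with gear 4 -> depth 5 -> positive (opposite of gear 4)
  gear 6: meshes with gear 5 -> depth 6 -> negative (opposite of gear 5)
  gear 7: meshes with gear 6 -> depth 7 -> positive (opposite of gear 6)
Queried indices 1, 2, 4, 6, 7 -> positive, negative, negative, negative, positive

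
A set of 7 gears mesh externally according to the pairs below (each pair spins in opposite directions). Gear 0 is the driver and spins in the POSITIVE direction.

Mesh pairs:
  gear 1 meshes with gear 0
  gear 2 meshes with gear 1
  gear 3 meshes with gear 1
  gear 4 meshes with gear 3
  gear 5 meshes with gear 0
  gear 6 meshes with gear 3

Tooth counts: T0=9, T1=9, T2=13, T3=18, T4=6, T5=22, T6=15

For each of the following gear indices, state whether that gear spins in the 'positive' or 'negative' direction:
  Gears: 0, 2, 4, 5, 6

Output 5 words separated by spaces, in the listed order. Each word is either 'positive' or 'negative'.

Answer: positive positive negative negative negative

Derivation:
Gear 0 (driver): positive (depth 0)
  gear 1: meshes with gear 0 -> depth 1 -> negative (opposite of gear 0)
  gear 2: meshes with gear 1 -> depth 2 -> positive (opposite of gear 1)
  gear 3: meshes with gear 1 -> depth 2 -> positive (opposite of gear 1)
  gear 4: meshes with gear 3 -> depth 3 -> negative (opposite of gear 3)
  gear 5: meshes with gear 0 -> depth 1 -> negative (opposite of gear 0)
  gear 6: meshes with gear 3 -> depth 3 -> negative (opposite of gear 3)
Queried indices 0, 2, 4, 5, 6 -> positive, positive, negative, negative, negative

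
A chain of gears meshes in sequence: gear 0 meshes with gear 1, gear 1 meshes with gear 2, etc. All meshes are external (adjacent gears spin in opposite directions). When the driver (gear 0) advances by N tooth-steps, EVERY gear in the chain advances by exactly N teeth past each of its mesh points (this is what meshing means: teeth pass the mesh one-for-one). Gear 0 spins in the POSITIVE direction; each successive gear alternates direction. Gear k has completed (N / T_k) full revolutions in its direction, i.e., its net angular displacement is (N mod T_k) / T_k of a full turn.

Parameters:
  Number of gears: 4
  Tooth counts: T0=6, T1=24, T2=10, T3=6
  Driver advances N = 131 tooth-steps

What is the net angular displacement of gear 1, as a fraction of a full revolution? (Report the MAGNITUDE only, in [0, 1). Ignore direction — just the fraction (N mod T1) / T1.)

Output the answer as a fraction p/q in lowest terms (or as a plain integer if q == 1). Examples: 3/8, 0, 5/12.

Chain of 4 gears, tooth counts: [6, 24, 10, 6]
  gear 0: T0=6, direction=positive, advance = 131 mod 6 = 5 teeth = 5/6 turn
  gear 1: T1=24, direction=negative, advance = 131 mod 24 = 11 teeth = 11/24 turn
  gear 2: T2=10, direction=positive, advance = 131 mod 10 = 1 teeth = 1/10 turn
  gear 3: T3=6, direction=negative, advance = 131 mod 6 = 5 teeth = 5/6 turn
Gear 1: 131 mod 24 = 11
Fraction = 11 / 24 = 11/24 (gcd(11,24)=1) = 11/24

Answer: 11/24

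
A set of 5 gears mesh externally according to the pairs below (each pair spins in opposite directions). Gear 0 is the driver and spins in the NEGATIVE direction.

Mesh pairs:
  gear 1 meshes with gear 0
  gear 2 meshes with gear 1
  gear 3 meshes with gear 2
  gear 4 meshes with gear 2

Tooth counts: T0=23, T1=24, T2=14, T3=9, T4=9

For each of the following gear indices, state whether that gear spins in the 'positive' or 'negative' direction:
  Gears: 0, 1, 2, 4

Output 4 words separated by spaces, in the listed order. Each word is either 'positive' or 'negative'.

Answer: negative positive negative positive

Derivation:
Gear 0 (driver): negative (depth 0)
  gear 1: meshes with gear 0 -> depth 1 -> positive (opposite of gear 0)
  gear 2: meshes with gear 1 -> depth 2 -> negative (opposite of gear 1)
  gear 3: meshes with gear 2 -> depth 3 -> positive (opposite of gear 2)
  gear 4: meshes with gear 2 -> depth 3 -> positive (opposite of gear 2)
Queried indices 0, 1, 2, 4 -> negative, positive, negative, positive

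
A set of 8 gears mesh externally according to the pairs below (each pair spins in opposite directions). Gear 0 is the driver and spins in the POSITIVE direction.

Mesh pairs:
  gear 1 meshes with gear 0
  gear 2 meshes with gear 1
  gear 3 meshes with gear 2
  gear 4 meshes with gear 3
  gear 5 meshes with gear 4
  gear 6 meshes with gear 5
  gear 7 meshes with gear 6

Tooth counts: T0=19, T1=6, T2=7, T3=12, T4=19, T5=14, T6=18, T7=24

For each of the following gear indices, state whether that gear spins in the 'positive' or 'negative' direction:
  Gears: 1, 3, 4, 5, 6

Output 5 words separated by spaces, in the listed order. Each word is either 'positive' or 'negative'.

Gear 0 (driver): positive (depth 0)
  gear 1: meshes with gear 0 -> depth 1 -> negative (opposite of gear 0)
  gear 2: meshes with gear 1 -> depth 2 -> positive (opposite of gear 1)
  gear 3: meshes with gear 2 -> depth 3 -> negative (opposite of gear 2)
  gear 4: meshes with gear 3 -> depth 4 -> positive (opposite of gear 3)
  gear 5: meshes with gear 4 -> depth 5 -> negative (opposite of gear 4)
  gear 6: meshes with gear 5 -> depth 6 -> positive (opposite of gear 5)
  gear 7: meshes with gear 6 -> depth 7 -> negative (opposite of gear 6)
Queried indices 1, 3, 4, 5, 6 -> negative, negative, positive, negative, positive

Answer: negative negative positive negative positive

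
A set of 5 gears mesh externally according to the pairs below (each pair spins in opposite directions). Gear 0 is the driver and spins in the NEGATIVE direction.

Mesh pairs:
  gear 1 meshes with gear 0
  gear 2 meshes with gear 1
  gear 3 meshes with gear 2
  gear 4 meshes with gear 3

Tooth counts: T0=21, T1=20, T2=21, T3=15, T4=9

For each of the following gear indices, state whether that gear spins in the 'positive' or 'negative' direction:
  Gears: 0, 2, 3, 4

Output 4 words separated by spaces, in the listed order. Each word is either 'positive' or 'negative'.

Answer: negative negative positive negative

Derivation:
Gear 0 (driver): negative (depth 0)
  gear 1: meshes with gear 0 -> depth 1 -> positive (opposite of gear 0)
  gear 2: meshes with gear 1 -> depth 2 -> negative (opposite of gear 1)
  gear 3: meshes with gear 2 -> depth 3 -> positive (opposite of gear 2)
  gear 4: meshes with gear 3 -> depth 4 -> negative (opposite of gear 3)
Queried indices 0, 2, 3, 4 -> negative, negative, positive, negative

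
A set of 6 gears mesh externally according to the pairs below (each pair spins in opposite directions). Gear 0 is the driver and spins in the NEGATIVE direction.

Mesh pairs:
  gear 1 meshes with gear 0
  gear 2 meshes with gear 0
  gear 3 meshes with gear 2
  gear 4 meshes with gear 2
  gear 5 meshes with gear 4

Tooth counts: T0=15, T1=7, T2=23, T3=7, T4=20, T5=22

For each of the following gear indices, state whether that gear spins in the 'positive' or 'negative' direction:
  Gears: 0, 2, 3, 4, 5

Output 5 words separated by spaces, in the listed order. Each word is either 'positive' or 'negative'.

Answer: negative positive negative negative positive

Derivation:
Gear 0 (driver): negative (depth 0)
  gear 1: meshes with gear 0 -> depth 1 -> positive (opposite of gear 0)
  gear 2: meshes with gear 0 -> depth 1 -> positive (opposite of gear 0)
  gear 3: meshes with gear 2 -> depth 2 -> negative (opposite of gear 2)
  gear 4: meshes with gear 2 -> depth 2 -> negative (opposite of gear 2)
  gear 5: meshes with gear 4 -> depth 3 -> positive (opposite of gear 4)
Queried indices 0, 2, 3, 4, 5 -> negative, positive, negative, negative, positive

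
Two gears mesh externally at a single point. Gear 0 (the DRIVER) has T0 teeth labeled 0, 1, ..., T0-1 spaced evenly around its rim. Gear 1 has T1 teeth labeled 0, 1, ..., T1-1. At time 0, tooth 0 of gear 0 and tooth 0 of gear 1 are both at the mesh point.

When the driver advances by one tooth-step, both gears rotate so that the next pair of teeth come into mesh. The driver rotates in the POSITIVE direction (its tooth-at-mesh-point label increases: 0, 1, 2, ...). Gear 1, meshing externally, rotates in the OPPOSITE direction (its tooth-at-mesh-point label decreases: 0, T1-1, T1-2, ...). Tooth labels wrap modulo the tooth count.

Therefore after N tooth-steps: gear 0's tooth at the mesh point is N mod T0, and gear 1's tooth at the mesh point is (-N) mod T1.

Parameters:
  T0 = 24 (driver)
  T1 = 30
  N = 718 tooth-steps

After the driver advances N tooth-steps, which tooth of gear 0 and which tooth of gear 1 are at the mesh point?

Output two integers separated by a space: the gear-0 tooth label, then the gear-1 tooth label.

Gear 0 (driver, T0=24): tooth at mesh = N mod T0
  718 = 29 * 24 + 22, so 718 mod 24 = 22
  gear 0 tooth = 22
Gear 1 (driven, T1=30): tooth at mesh = (-N) mod T1
  718 = 23 * 30 + 28, so 718 mod 30 = 28
  (-718) mod 30 = (-28) mod 30 = 30 - 28 = 2
Mesh after 718 steps: gear-0 tooth 22 meets gear-1 tooth 2

Answer: 22 2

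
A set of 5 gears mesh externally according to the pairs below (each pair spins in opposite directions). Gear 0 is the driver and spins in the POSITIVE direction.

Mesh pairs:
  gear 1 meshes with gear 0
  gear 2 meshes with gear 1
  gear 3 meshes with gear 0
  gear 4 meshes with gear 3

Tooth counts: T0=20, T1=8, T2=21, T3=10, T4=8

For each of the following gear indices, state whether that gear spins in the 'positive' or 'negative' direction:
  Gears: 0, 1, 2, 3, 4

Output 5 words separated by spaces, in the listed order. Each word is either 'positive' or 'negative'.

Gear 0 (driver): positive (depth 0)
  gear 1: meshes with gear 0 -> depth 1 -> negative (opposite of gear 0)
  gear 2: meshes with gear 1 -> depth 2 -> positive (opposite of gear 1)
  gear 3: meshes with gear 0 -> depth 1 -> negative (opposite of gear 0)
  gear 4: meshes with gear 3 -> depth 2 -> positive (opposite of gear 3)
Queried indices 0, 1, 2, 3, 4 -> positive, negative, positive, negative, positive

Answer: positive negative positive negative positive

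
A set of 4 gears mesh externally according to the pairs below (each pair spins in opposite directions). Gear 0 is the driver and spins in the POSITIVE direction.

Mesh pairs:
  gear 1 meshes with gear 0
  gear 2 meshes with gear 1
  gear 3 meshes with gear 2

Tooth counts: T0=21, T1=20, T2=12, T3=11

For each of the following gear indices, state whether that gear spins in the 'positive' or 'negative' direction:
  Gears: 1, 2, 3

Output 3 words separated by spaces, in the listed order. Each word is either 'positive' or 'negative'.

Answer: negative positive negative

Derivation:
Gear 0 (driver): positive (depth 0)
  gear 1: meshes with gear 0 -> depth 1 -> negative (opposite of gear 0)
  gear 2: meshes with gear 1 -> depth 2 -> positive (opposite of gear 1)
  gear 3: meshes with gear 2 -> depth 3 -> negative (opposite of gear 2)
Queried indices 1, 2, 3 -> negative, positive, negative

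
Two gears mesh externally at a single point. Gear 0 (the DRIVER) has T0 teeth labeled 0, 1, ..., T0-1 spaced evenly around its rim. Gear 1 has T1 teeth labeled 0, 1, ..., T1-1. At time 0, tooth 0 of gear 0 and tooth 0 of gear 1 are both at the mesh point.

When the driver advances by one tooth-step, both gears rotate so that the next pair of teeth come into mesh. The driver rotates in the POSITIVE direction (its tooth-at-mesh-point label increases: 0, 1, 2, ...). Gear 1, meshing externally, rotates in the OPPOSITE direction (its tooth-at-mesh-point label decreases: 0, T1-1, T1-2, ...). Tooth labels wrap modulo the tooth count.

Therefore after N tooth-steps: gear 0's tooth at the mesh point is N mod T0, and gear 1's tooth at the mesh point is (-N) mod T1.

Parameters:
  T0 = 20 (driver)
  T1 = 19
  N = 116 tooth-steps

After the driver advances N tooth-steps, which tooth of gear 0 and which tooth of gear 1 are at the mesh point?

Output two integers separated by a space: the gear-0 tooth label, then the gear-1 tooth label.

Answer: 16 17

Derivation:
Gear 0 (driver, T0=20): tooth at mesh = N mod T0
  116 = 5 * 20 + 16, so 116 mod 20 = 16
  gear 0 tooth = 16
Gear 1 (driven, T1=19): tooth at mesh = (-N) mod T1
  116 = 6 * 19 + 2, so 116 mod 19 = 2
  (-116) mod 19 = (-2) mod 19 = 19 - 2 = 17
Mesh after 116 steps: gear-0 tooth 16 meets gear-1 tooth 17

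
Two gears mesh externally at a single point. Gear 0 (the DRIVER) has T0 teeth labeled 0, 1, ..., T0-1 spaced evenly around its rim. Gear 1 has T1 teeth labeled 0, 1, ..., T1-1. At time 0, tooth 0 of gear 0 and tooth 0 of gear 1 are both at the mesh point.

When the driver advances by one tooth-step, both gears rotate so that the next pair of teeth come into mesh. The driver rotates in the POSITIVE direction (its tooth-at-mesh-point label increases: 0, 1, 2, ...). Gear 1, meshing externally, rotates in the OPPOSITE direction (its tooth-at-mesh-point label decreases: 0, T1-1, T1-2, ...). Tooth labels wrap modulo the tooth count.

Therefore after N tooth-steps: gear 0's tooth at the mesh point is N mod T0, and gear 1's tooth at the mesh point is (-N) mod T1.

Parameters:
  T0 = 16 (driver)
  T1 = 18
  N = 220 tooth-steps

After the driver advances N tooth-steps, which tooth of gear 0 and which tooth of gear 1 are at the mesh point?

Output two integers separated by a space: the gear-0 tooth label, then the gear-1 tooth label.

Answer: 12 14

Derivation:
Gear 0 (driver, T0=16): tooth at mesh = N mod T0
  220 = 13 * 16 + 12, so 220 mod 16 = 12
  gear 0 tooth = 12
Gear 1 (driven, T1=18): tooth at mesh = (-N) mod T1
  220 = 12 * 18 + 4, so 220 mod 18 = 4
  (-220) mod 18 = (-4) mod 18 = 18 - 4 = 14
Mesh after 220 steps: gear-0 tooth 12 meets gear-1 tooth 14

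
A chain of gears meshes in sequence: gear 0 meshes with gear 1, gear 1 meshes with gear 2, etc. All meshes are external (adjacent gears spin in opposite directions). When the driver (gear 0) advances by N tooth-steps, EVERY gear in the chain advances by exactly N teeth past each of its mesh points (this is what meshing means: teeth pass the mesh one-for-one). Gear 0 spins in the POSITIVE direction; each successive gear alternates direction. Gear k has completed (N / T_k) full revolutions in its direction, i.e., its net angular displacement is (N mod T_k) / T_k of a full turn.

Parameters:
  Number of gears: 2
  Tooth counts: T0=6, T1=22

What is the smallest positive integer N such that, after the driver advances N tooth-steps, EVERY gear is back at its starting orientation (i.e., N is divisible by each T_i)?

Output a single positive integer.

Gear k returns to start when N is a multiple of T_k.
All gears at start simultaneously when N is a common multiple of [6, 22]; the smallest such N is lcm(6, 22).
Start: lcm = T0 = 6
Fold in T1=22: gcd(6, 22) = 2; lcm(6, 22) = 6 * 22 / 2 = 132 / 2 = 66
Full cycle length = 66

Answer: 66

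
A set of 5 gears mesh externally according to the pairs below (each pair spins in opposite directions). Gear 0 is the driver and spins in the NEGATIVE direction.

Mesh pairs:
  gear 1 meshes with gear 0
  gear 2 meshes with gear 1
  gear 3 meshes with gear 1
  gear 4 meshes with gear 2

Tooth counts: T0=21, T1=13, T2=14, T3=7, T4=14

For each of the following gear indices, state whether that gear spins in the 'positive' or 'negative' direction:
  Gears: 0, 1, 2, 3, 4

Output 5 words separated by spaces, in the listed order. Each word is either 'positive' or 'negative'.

Answer: negative positive negative negative positive

Derivation:
Gear 0 (driver): negative (depth 0)
  gear 1: meshes with gear 0 -> depth 1 -> positive (opposite of gear 0)
  gear 2: meshes with gear 1 -> depth 2 -> negative (opposite of gear 1)
  gear 3: meshes with gear 1 -> depth 2 -> negative (opposite of gear 1)
  gear 4: meshes with gear 2 -> depth 3 -> positive (opposite of gear 2)
Queried indices 0, 1, 2, 3, 4 -> negative, positive, negative, negative, positive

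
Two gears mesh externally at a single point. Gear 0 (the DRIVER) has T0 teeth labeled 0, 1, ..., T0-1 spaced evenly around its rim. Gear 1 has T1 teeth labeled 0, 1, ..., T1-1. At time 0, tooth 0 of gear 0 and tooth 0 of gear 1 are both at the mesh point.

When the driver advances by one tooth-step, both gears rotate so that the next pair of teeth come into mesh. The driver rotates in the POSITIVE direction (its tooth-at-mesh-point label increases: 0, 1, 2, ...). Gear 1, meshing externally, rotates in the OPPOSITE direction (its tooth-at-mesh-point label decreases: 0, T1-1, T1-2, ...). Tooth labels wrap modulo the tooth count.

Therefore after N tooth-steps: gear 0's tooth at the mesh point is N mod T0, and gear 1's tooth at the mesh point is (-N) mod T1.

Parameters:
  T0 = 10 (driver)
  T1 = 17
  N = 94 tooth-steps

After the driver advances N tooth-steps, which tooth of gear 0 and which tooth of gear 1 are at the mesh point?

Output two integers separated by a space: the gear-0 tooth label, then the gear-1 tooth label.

Gear 0 (driver, T0=10): tooth at mesh = N mod T0
  94 = 9 * 10 + 4, so 94 mod 10 = 4
  gear 0 tooth = 4
Gear 1 (driven, T1=17): tooth at mesh = (-N) mod T1
  94 = 5 * 17 + 9, so 94 mod 17 = 9
  (-94) mod 17 = (-9) mod 17 = 17 - 9 = 8
Mesh after 94 steps: gear-0 tooth 4 meets gear-1 tooth 8

Answer: 4 8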